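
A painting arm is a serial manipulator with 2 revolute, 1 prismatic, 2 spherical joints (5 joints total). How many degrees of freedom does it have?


Given: serial robot with 2 revolute, 1 prismatic, 2 spherical joints
DOF contribution per joint type: revolute=1, prismatic=1, spherical=3, fixed=0
DOF = 2*1 + 1*1 + 2*3
DOF = 9

9


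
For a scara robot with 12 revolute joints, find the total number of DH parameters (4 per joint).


Given: 12 joints, 4 DH parameters per joint (d, theta, a, alpha)
Total DH parameters = number_of_joints * 4
Total = 12 * 4
Total = 48

48


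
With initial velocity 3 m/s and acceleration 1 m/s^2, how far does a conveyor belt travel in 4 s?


Given: v0 = 3 m/s, a = 1 m/s^2, t = 4 s
Using s = v0*t + (1/2)*a*t^2
s = 3*4 + (1/2)*1*4^2
s = 12 + (1/2)*16
s = 12 + 8
s = 20

20 m


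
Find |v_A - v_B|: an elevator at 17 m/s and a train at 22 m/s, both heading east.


Given: v_A = 17 m/s east, v_B = 22 m/s east
Both move in the same direction; relative speed = |v_A - v_B|
|17 - 22| = |-5|
= 5 m/s

5 m/s


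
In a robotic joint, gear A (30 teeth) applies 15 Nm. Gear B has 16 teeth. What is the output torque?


Given: N1 = 30, N2 = 16, T1 = 15 Nm
Using T2/T1 = N2/N1
T2 = T1 * N2 / N1
T2 = 15 * 16 / 30
T2 = 240 / 30
T2 = 8 Nm

8 Nm


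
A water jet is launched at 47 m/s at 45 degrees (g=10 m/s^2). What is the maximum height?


Given: v0 = 47 m/s, theta = 45 deg, g = 10 m/s^2
sin^2(45) = 1/2
Using H = v0^2 * sin^2(theta) / (2*g)
H = 47^2 * 1/2 / (2*10)
H = 2209 * 1/2 / 20
H = 2209/2 / 20
H = 2209/40 m

2209/40 m


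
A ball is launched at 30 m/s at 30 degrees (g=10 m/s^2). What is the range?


Given: v0 = 30 m/s, theta = 30 deg, g = 10 m/s^2
sin(2*30) = sin(60) = sqrt(3)/2
Using R = v0^2 * sin(2*theta) / g
R = 30^2 * (sqrt(3)/2) / 10
R = 900 * sqrt(3) / 20
R = 45*sqrt(3) m

45*sqrt(3) m


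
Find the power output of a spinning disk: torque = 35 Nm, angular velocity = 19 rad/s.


Given: tau = 35 Nm, omega = 19 rad/s
Using P = tau * omega
P = 35 * 19
P = 665 W

665 W


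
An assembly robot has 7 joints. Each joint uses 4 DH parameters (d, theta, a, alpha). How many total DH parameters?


Given: 7 joints, 4 DH parameters per joint (d, theta, a, alpha)
Total DH parameters = number_of_joints * 4
Total = 7 * 4
Total = 28

28


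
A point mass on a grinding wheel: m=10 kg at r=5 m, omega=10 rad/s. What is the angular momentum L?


Given: m = 10 kg, r = 5 m, omega = 10 rad/s
For a point mass: I = m*r^2
I = 10*5^2 = 10*25 = 250
L = I*omega = 250*10
L = 2500 kg*m^2/s

2500 kg*m^2/s


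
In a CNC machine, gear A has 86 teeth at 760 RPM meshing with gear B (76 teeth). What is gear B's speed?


Given: N1 = 86 teeth, w1 = 760 RPM, N2 = 76 teeth
Using N1*w1 = N2*w2
w2 = N1*w1 / N2
w2 = 86*760 / 76
w2 = 65360 / 76
w2 = 860 RPM

860 RPM


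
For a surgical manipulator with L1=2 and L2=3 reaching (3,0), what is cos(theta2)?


Given: L1 = 2, L2 = 3, target (x, y) = (3, 0)
Using cos(theta2) = (x^2 + y^2 - L1^2 - L2^2) / (2*L1*L2)
x^2 + y^2 = 3^2 + 0 = 9
L1^2 + L2^2 = 4 + 9 = 13
Numerator = 9 - 13 = -4
Denominator = 2*2*3 = 12
cos(theta2) = -4/12 = -1/3

-1/3


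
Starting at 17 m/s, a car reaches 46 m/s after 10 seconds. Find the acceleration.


Given: initial velocity v0 = 17 m/s, final velocity v = 46 m/s, time t = 10 s
Using a = (v - v0) / t
a = (46 - 17) / 10
a = 29 / 10
a = 29/10 m/s^2

29/10 m/s^2


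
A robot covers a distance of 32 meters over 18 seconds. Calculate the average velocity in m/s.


Given: distance d = 32 m, time t = 18 s
Using v = d / t
v = 32 / 18
v = 16/9 m/s

16/9 m/s


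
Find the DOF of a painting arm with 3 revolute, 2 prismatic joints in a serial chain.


Given: serial robot with 3 revolute, 2 prismatic joints
DOF contribution per joint type: revolute=1, prismatic=1, spherical=3, fixed=0
DOF = 3*1 + 2*1
DOF = 5

5


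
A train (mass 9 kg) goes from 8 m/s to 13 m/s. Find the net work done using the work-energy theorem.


Given: m = 9 kg, v0 = 8 m/s, v = 13 m/s
Using W = (1/2)*m*(v^2 - v0^2)
v^2 = 13^2 = 169
v0^2 = 8^2 = 64
v^2 - v0^2 = 169 - 64 = 105
W = (1/2)*9*105 = 945/2 J

945/2 J


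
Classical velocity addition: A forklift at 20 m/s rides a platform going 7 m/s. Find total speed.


Given: object velocity = 20 m/s, platform velocity = 7 m/s (same direction)
Using classical velocity addition: v_total = v_object + v_platform
v_total = 20 + 7
v_total = 27 m/s

27 m/s


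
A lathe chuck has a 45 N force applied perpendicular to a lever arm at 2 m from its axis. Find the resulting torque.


Given: F = 45 N, r = 2 m, angle = 90 deg (perpendicular)
Using tau = F * r * sin(90)
sin(90) = 1
tau = 45 * 2 * 1
tau = 90 Nm

90 Nm


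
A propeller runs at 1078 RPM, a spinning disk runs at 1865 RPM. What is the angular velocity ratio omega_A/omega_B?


Given: RPM_A = 1078, RPM_B = 1865
omega = 2*pi*RPM/60, so omega_A/omega_B = RPM_A / RPM_B
omega_A/omega_B = 1078 / 1865
omega_A/omega_B = 1078/1865

1078/1865


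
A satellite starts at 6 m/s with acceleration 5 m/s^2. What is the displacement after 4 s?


Given: v0 = 6 m/s, a = 5 m/s^2, t = 4 s
Using s = v0*t + (1/2)*a*t^2
s = 6*4 + (1/2)*5*4^2
s = 24 + (1/2)*80
s = 24 + 40
s = 64

64 m


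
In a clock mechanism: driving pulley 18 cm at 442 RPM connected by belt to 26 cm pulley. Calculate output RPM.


Given: D1 = 18 cm, w1 = 442 RPM, D2 = 26 cm
Using D1*w1 = D2*w2
w2 = D1*w1 / D2
w2 = 18*442 / 26
w2 = 7956 / 26
w2 = 306 RPM

306 RPM


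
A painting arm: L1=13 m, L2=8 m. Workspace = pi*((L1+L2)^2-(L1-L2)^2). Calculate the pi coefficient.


Given: L1 = 13, L2 = 8
(L1+L2)^2 = (21)^2 = 441
(L1-L2)^2 = (5)^2 = 25
Difference = 441 - 25 = 416
This equals 4*L1*L2 = 4*13*8 = 416
Workspace area = 416*pi

416


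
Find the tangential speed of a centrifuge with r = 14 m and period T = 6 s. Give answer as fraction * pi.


Given: radius r = 14 m, period T = 6 s
Using v = 2*pi*r / T
v = 2*pi*14 / 6
v = 28*pi / 6
v = 14/3*pi m/s

14/3*pi m/s


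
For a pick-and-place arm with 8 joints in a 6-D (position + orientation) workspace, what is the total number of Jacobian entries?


Given: task space dimension = 6, joints = 8
Jacobian is a 6 x 8 matrix
Total entries = rows * columns
Total = 6 * 8
Total = 48

48


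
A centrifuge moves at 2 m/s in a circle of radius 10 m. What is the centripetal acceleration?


Given: v = 2 m/s, r = 10 m
Using a_c = v^2 / r
a_c = 2^2 / 10
a_c = 4 / 10
a_c = 2/5 m/s^2

2/5 m/s^2


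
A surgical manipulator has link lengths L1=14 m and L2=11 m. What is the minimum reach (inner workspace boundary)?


Given: L1 = 14 m, L2 = 11 m
For a 2-link planar arm, min reach = |L1 - L2| (second link folded back)
Min reach = |14 - 11|
Min reach = 3 m

3 m


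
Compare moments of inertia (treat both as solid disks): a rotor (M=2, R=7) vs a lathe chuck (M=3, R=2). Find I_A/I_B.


Given: M1=2 kg, R1=7 m, M2=3 kg, R2=2 m
For a disk: I = (1/2)*M*R^2, so I_A/I_B = (M1*R1^2)/(M2*R2^2)
M1*R1^2 = 2*49 = 98
M2*R2^2 = 3*4 = 12
I_A/I_B = 98/12 = 49/6

49/6


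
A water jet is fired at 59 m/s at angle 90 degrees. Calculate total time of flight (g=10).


Given: v0 = 59 m/s, theta = 90 deg, g = 10 m/s^2
sin(90) = 1
Using T = 2*v0*sin(theta) / g
T = 2*59*1 / 10
T = 118 / 10
T = 59/5 s

59/5 s


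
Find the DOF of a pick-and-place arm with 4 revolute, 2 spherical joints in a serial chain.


Given: serial robot with 4 revolute, 2 spherical joints
DOF contribution per joint type: revolute=1, prismatic=1, spherical=3, fixed=0
DOF = 4*1 + 2*3
DOF = 10

10


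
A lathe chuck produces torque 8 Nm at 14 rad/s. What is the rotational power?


Given: tau = 8 Nm, omega = 14 rad/s
Using P = tau * omega
P = 8 * 14
P = 112 W

112 W


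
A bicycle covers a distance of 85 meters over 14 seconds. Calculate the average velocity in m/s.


Given: distance d = 85 m, time t = 14 s
Using v = d / t
v = 85 / 14
v = 85/14 m/s

85/14 m/s


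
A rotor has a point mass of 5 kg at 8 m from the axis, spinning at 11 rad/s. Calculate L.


Given: m = 5 kg, r = 8 m, omega = 11 rad/s
For a point mass: I = m*r^2
I = 5*8^2 = 5*64 = 320
L = I*omega = 320*11
L = 3520 kg*m^2/s

3520 kg*m^2/s


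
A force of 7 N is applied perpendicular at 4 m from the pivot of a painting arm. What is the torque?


Given: F = 7 N, r = 4 m, angle = 90 deg (perpendicular)
Using tau = F * r * sin(90)
sin(90) = 1
tau = 7 * 4 * 1
tau = 28 Nm

28 Nm


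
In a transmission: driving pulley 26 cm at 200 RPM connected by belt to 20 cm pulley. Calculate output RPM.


Given: D1 = 26 cm, w1 = 200 RPM, D2 = 20 cm
Using D1*w1 = D2*w2
w2 = D1*w1 / D2
w2 = 26*200 / 20
w2 = 5200 / 20
w2 = 260 RPM

260 RPM


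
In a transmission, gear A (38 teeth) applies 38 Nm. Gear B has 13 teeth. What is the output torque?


Given: N1 = 38, N2 = 13, T1 = 38 Nm
Using T2/T1 = N2/N1
T2 = T1 * N2 / N1
T2 = 38 * 13 / 38
T2 = 494 / 38
T2 = 13 Nm

13 Nm


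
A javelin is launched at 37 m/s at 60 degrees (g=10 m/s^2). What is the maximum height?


Given: v0 = 37 m/s, theta = 60 deg, g = 10 m/s^2
sin^2(60) = 3/4
Using H = v0^2 * sin^2(theta) / (2*g)
H = 37^2 * 3/4 / (2*10)
H = 1369 * 3/4 / 20
H = 4107/4 / 20
H = 4107/80 m

4107/80 m


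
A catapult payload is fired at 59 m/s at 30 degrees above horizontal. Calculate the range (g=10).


Given: v0 = 59 m/s, theta = 30 deg, g = 10 m/s^2
sin(2*30) = sin(60) = sqrt(3)/2
Using R = v0^2 * sin(2*theta) / g
R = 59^2 * (sqrt(3)/2) / 10
R = 3481 * sqrt(3) / 20
R = 3481/20*sqrt(3) m

3481/20*sqrt(3) m


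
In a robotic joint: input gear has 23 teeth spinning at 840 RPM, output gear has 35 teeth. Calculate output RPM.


Given: N1 = 23 teeth, w1 = 840 RPM, N2 = 35 teeth
Using N1*w1 = N2*w2
w2 = N1*w1 / N2
w2 = 23*840 / 35
w2 = 19320 / 35
w2 = 552 RPM

552 RPM


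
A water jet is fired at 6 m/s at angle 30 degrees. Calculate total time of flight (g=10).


Given: v0 = 6 m/s, theta = 30 deg, g = 10 m/s^2
sin(30) = 1/2
Using T = 2*v0*sin(theta) / g
T = 2*6*1/2 / 10
T = 6 / 10
T = 3/5 s

3/5 s


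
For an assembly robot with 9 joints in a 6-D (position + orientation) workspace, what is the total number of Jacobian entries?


Given: task space dimension = 6, joints = 9
Jacobian is a 6 x 9 matrix
Total entries = rows * columns
Total = 6 * 9
Total = 54

54


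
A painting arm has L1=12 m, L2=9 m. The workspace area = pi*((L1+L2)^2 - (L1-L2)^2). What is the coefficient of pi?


Given: L1 = 12, L2 = 9
(L1+L2)^2 = (21)^2 = 441
(L1-L2)^2 = (3)^2 = 9
Difference = 441 - 9 = 432
This equals 4*L1*L2 = 4*12*9 = 432
Workspace area = 432*pi

432


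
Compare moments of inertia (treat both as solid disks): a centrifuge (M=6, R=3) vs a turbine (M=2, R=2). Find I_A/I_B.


Given: M1=6 kg, R1=3 m, M2=2 kg, R2=2 m
For a disk: I = (1/2)*M*R^2, so I_A/I_B = (M1*R1^2)/(M2*R2^2)
M1*R1^2 = 6*9 = 54
M2*R2^2 = 2*4 = 8
I_A/I_B = 54/8 = 27/4

27/4


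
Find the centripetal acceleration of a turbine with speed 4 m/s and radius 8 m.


Given: v = 4 m/s, r = 8 m
Using a_c = v^2 / r
a_c = 4^2 / 8
a_c = 16 / 8
a_c = 2 m/s^2

2 m/s^2


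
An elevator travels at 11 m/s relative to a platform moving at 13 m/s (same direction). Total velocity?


Given: object velocity = 11 m/s, platform velocity = 13 m/s (same direction)
Using classical velocity addition: v_total = v_object + v_platform
v_total = 11 + 13
v_total = 24 m/s

24 m/s


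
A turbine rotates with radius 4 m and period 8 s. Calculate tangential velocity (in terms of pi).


Given: radius r = 4 m, period T = 8 s
Using v = 2*pi*r / T
v = 2*pi*4 / 8
v = 8*pi / 8
v = 1*pi m/s

1*pi m/s


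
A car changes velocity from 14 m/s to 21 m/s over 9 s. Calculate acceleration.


Given: initial velocity v0 = 14 m/s, final velocity v = 21 m/s, time t = 9 s
Using a = (v - v0) / t
a = (21 - 14) / 9
a = 7 / 9
a = 7/9 m/s^2

7/9 m/s^2


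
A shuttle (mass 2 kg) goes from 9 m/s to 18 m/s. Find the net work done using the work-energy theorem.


Given: m = 2 kg, v0 = 9 m/s, v = 18 m/s
Using W = (1/2)*m*(v^2 - v0^2)
v^2 = 18^2 = 324
v0^2 = 9^2 = 81
v^2 - v0^2 = 324 - 81 = 243
W = (1/2)*2*243 = 243 J

243 J


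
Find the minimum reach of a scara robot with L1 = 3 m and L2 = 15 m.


Given: L1 = 3 m, L2 = 15 m
For a 2-link planar arm, min reach = |L1 - L2| (second link folded back)
Min reach = |3 - 15|
Min reach = 12 m

12 m


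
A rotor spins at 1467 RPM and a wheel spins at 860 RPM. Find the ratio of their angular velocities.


Given: RPM_A = 1467, RPM_B = 860
omega = 2*pi*RPM/60, so omega_A/omega_B = RPM_A / RPM_B
omega_A/omega_B = 1467 / 860
omega_A/omega_B = 1467/860

1467/860


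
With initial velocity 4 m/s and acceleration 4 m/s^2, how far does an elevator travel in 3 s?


Given: v0 = 4 m/s, a = 4 m/s^2, t = 3 s
Using s = v0*t + (1/2)*a*t^2
s = 4*3 + (1/2)*4*3^2
s = 12 + (1/2)*36
s = 12 + 18
s = 30

30 m


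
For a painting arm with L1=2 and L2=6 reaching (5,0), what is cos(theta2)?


Given: L1 = 2, L2 = 6, target (x, y) = (5, 0)
Using cos(theta2) = (x^2 + y^2 - L1^2 - L2^2) / (2*L1*L2)
x^2 + y^2 = 5^2 + 0 = 25
L1^2 + L2^2 = 4 + 36 = 40
Numerator = 25 - 40 = -15
Denominator = 2*2*6 = 24
cos(theta2) = -15/24 = -5/8

-5/8


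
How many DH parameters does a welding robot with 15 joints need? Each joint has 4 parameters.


Given: 15 joints, 4 DH parameters per joint (d, theta, a, alpha)
Total DH parameters = number_of_joints * 4
Total = 15 * 4
Total = 60

60


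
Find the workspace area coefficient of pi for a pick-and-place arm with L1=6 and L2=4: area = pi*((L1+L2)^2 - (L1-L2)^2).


Given: L1 = 6, L2 = 4
(L1+L2)^2 = (10)^2 = 100
(L1-L2)^2 = (2)^2 = 4
Difference = 100 - 4 = 96
This equals 4*L1*L2 = 4*6*4 = 96
Workspace area = 96*pi

96


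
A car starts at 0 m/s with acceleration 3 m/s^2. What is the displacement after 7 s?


Given: v0 = 0 m/s, a = 3 m/s^2, t = 7 s
Using s = v0*t + (1/2)*a*t^2
s = 0*7 + (1/2)*3*7^2
s = 0 + (1/2)*147
s = 0 + 147/2
s = 147/2

147/2 m


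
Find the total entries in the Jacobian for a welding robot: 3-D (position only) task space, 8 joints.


Given: task space dimension = 3, joints = 8
Jacobian is a 3 x 8 matrix
Total entries = rows * columns
Total = 3 * 8
Total = 24

24


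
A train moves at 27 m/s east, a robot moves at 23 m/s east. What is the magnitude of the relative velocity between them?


Given: v_A = 27 m/s east, v_B = 23 m/s east
Both move in the same direction; relative speed = |v_A - v_B|
|27 - 23| = |4|
= 4 m/s

4 m/s


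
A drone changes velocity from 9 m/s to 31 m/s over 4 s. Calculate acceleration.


Given: initial velocity v0 = 9 m/s, final velocity v = 31 m/s, time t = 4 s
Using a = (v - v0) / t
a = (31 - 9) / 4
a = 22 / 4
a = 11/2 m/s^2

11/2 m/s^2


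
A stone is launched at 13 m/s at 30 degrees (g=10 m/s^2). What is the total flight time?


Given: v0 = 13 m/s, theta = 30 deg, g = 10 m/s^2
sin(30) = 1/2
Using T = 2*v0*sin(theta) / g
T = 2*13*1/2 / 10
T = 13 / 10
T = 13/10 s

13/10 s


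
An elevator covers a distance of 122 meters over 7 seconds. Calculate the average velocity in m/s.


Given: distance d = 122 m, time t = 7 s
Using v = d / t
v = 122 / 7
v = 122/7 m/s

122/7 m/s


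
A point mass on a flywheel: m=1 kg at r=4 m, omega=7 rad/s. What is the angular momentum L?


Given: m = 1 kg, r = 4 m, omega = 7 rad/s
For a point mass: I = m*r^2
I = 1*4^2 = 1*16 = 16
L = I*omega = 16*7
L = 112 kg*m^2/s

112 kg*m^2/s


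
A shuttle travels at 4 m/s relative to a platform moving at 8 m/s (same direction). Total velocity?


Given: object velocity = 4 m/s, platform velocity = 8 m/s (same direction)
Using classical velocity addition: v_total = v_object + v_platform
v_total = 4 + 8
v_total = 12 m/s

12 m/s


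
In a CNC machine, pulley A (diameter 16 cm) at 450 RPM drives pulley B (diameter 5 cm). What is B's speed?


Given: D1 = 16 cm, w1 = 450 RPM, D2 = 5 cm
Using D1*w1 = D2*w2
w2 = D1*w1 / D2
w2 = 16*450 / 5
w2 = 7200 / 5
w2 = 1440 RPM

1440 RPM


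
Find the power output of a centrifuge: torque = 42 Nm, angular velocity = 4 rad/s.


Given: tau = 42 Nm, omega = 4 rad/s
Using P = tau * omega
P = 42 * 4
P = 168 W

168 W


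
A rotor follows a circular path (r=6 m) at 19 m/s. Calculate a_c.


Given: v = 19 m/s, r = 6 m
Using a_c = v^2 / r
a_c = 19^2 / 6
a_c = 361 / 6
a_c = 361/6 m/s^2

361/6 m/s^2


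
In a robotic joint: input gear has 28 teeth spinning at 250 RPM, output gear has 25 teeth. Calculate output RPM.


Given: N1 = 28 teeth, w1 = 250 RPM, N2 = 25 teeth
Using N1*w1 = N2*w2
w2 = N1*w1 / N2
w2 = 28*250 / 25
w2 = 7000 / 25
w2 = 280 RPM

280 RPM


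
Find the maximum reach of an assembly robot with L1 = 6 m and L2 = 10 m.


Given: L1 = 6 m, L2 = 10 m
For a 2-link planar arm, max reach = L1 + L2 (fully extended)
Max reach = 6 + 10
Max reach = 16 m

16 m


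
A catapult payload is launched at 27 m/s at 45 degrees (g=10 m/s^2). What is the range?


Given: v0 = 27 m/s, theta = 45 deg, g = 10 m/s^2
sin(2*45) = sin(90) = 1
Using R = v0^2 * sin(2*theta) / g
R = 27^2 * 1 / 10
R = 729 / 10
R = 729/10 m

729/10 m


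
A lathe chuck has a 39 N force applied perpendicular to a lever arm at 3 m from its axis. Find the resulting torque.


Given: F = 39 N, r = 3 m, angle = 90 deg (perpendicular)
Using tau = F * r * sin(90)
sin(90) = 1
tau = 39 * 3 * 1
tau = 117 Nm

117 Nm


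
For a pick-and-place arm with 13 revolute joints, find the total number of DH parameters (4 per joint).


Given: 13 joints, 4 DH parameters per joint (d, theta, a, alpha)
Total DH parameters = number_of_joints * 4
Total = 13 * 4
Total = 52

52


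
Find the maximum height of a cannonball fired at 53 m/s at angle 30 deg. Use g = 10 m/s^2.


Given: v0 = 53 m/s, theta = 30 deg, g = 10 m/s^2
sin^2(30) = 1/4
Using H = v0^2 * sin^2(theta) / (2*g)
H = 53^2 * 1/4 / (2*10)
H = 2809 * 1/4 / 20
H = 2809/4 / 20
H = 2809/80 m

2809/80 m


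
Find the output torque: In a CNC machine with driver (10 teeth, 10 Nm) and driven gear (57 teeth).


Given: N1 = 10, N2 = 57, T1 = 10 Nm
Using T2/T1 = N2/N1
T2 = T1 * N2 / N1
T2 = 10 * 57 / 10
T2 = 570 / 10
T2 = 57 Nm

57 Nm


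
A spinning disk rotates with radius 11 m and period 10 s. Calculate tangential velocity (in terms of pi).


Given: radius r = 11 m, period T = 10 s
Using v = 2*pi*r / T
v = 2*pi*11 / 10
v = 22*pi / 10
v = 11/5*pi m/s

11/5*pi m/s


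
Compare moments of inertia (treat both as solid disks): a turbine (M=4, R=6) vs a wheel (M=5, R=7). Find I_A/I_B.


Given: M1=4 kg, R1=6 m, M2=5 kg, R2=7 m
For a disk: I = (1/2)*M*R^2, so I_A/I_B = (M1*R1^2)/(M2*R2^2)
M1*R1^2 = 4*36 = 144
M2*R2^2 = 5*49 = 245
I_A/I_B = 144/245 = 144/245

144/245


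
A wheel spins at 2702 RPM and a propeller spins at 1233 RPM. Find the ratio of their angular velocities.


Given: RPM_A = 2702, RPM_B = 1233
omega = 2*pi*RPM/60, so omega_A/omega_B = RPM_A / RPM_B
omega_A/omega_B = 2702 / 1233
omega_A/omega_B = 2702/1233

2702/1233


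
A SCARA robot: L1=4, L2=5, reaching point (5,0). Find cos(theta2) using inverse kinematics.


Given: L1 = 4, L2 = 5, target (x, y) = (5, 0)
Using cos(theta2) = (x^2 + y^2 - L1^2 - L2^2) / (2*L1*L2)
x^2 + y^2 = 5^2 + 0 = 25
L1^2 + L2^2 = 16 + 25 = 41
Numerator = 25 - 41 = -16
Denominator = 2*4*5 = 40
cos(theta2) = -16/40 = -2/5

-2/5


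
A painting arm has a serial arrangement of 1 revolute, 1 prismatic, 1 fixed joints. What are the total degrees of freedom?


Given: serial robot with 1 revolute, 1 prismatic, 1 fixed joints
DOF contribution per joint type: revolute=1, prismatic=1, spherical=3, fixed=0
DOF = 1*1 + 1*1 + 1*0
DOF = 2

2


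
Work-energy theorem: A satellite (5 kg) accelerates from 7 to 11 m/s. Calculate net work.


Given: m = 5 kg, v0 = 7 m/s, v = 11 m/s
Using W = (1/2)*m*(v^2 - v0^2)
v^2 = 11^2 = 121
v0^2 = 7^2 = 49
v^2 - v0^2 = 121 - 49 = 72
W = (1/2)*5*72 = 180 J

180 J


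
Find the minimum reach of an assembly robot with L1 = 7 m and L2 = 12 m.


Given: L1 = 7 m, L2 = 12 m
For a 2-link planar arm, min reach = |L1 - L2| (second link folded back)
Min reach = |7 - 12|
Min reach = 5 m

5 m


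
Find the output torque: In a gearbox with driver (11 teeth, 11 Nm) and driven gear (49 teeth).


Given: N1 = 11, N2 = 49, T1 = 11 Nm
Using T2/T1 = N2/N1
T2 = T1 * N2 / N1
T2 = 11 * 49 / 11
T2 = 539 / 11
T2 = 49 Nm

49 Nm


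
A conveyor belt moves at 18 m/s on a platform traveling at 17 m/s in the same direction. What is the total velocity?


Given: object velocity = 18 m/s, platform velocity = 17 m/s (same direction)
Using classical velocity addition: v_total = v_object + v_platform
v_total = 18 + 17
v_total = 35 m/s

35 m/s


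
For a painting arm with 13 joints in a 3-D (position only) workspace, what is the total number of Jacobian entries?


Given: task space dimension = 3, joints = 13
Jacobian is a 3 x 13 matrix
Total entries = rows * columns
Total = 3 * 13
Total = 39

39


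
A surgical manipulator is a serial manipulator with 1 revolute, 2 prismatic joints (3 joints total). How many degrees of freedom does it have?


Given: serial robot with 1 revolute, 2 prismatic joints
DOF contribution per joint type: revolute=1, prismatic=1, spherical=3, fixed=0
DOF = 1*1 + 2*1
DOF = 3

3


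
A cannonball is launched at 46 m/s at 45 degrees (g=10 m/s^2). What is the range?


Given: v0 = 46 m/s, theta = 45 deg, g = 10 m/s^2
sin(2*45) = sin(90) = 1
Using R = v0^2 * sin(2*theta) / g
R = 46^2 * 1 / 10
R = 2116 / 10
R = 1058/5 m

1058/5 m


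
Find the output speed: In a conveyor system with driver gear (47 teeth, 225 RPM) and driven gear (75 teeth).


Given: N1 = 47 teeth, w1 = 225 RPM, N2 = 75 teeth
Using N1*w1 = N2*w2
w2 = N1*w1 / N2
w2 = 47*225 / 75
w2 = 10575 / 75
w2 = 141 RPM

141 RPM


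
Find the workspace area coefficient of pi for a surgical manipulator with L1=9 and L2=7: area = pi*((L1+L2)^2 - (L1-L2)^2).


Given: L1 = 9, L2 = 7
(L1+L2)^2 = (16)^2 = 256
(L1-L2)^2 = (2)^2 = 4
Difference = 256 - 4 = 252
This equals 4*L1*L2 = 4*9*7 = 252
Workspace area = 252*pi

252


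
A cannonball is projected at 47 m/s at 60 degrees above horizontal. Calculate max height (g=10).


Given: v0 = 47 m/s, theta = 60 deg, g = 10 m/s^2
sin^2(60) = 3/4
Using H = v0^2 * sin^2(theta) / (2*g)
H = 47^2 * 3/4 / (2*10)
H = 2209 * 3/4 / 20
H = 6627/4 / 20
H = 6627/80 m

6627/80 m


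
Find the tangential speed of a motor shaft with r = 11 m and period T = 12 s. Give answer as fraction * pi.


Given: radius r = 11 m, period T = 12 s
Using v = 2*pi*r / T
v = 2*pi*11 / 12
v = 22*pi / 12
v = 11/6*pi m/s

11/6*pi m/s


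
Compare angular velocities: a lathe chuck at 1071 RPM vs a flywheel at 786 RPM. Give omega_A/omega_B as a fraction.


Given: RPM_A = 1071, RPM_B = 786
omega = 2*pi*RPM/60, so omega_A/omega_B = RPM_A / RPM_B
omega_A/omega_B = 1071 / 786
omega_A/omega_B = 357/262

357/262


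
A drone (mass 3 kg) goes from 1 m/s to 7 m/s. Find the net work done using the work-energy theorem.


Given: m = 3 kg, v0 = 1 m/s, v = 7 m/s
Using W = (1/2)*m*(v^2 - v0^2)
v^2 = 7^2 = 49
v0^2 = 1^2 = 1
v^2 - v0^2 = 49 - 1 = 48
W = (1/2)*3*48 = 72 J

72 J


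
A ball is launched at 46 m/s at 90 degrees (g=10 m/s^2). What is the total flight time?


Given: v0 = 46 m/s, theta = 90 deg, g = 10 m/s^2
sin(90) = 1
Using T = 2*v0*sin(theta) / g
T = 2*46*1 / 10
T = 92 / 10
T = 46/5 s

46/5 s


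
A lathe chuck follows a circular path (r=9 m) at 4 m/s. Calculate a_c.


Given: v = 4 m/s, r = 9 m
Using a_c = v^2 / r
a_c = 4^2 / 9
a_c = 16 / 9
a_c = 16/9 m/s^2

16/9 m/s^2


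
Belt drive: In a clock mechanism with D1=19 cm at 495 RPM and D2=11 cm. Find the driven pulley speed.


Given: D1 = 19 cm, w1 = 495 RPM, D2 = 11 cm
Using D1*w1 = D2*w2
w2 = D1*w1 / D2
w2 = 19*495 / 11
w2 = 9405 / 11
w2 = 855 RPM

855 RPM


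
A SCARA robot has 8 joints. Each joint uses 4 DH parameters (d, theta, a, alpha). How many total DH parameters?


Given: 8 joints, 4 DH parameters per joint (d, theta, a, alpha)
Total DH parameters = number_of_joints * 4
Total = 8 * 4
Total = 32

32


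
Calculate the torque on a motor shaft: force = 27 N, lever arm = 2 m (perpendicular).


Given: F = 27 N, r = 2 m, angle = 90 deg (perpendicular)
Using tau = F * r * sin(90)
sin(90) = 1
tau = 27 * 2 * 1
tau = 54 Nm

54 Nm


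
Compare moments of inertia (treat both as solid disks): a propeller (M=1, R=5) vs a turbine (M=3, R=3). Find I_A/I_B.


Given: M1=1 kg, R1=5 m, M2=3 kg, R2=3 m
For a disk: I = (1/2)*M*R^2, so I_A/I_B = (M1*R1^2)/(M2*R2^2)
M1*R1^2 = 1*25 = 25
M2*R2^2 = 3*9 = 27
I_A/I_B = 25/27 = 25/27

25/27


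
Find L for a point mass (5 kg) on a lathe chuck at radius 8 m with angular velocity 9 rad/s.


Given: m = 5 kg, r = 8 m, omega = 9 rad/s
For a point mass: I = m*r^2
I = 5*8^2 = 5*64 = 320
L = I*omega = 320*9
L = 2880 kg*m^2/s

2880 kg*m^2/s


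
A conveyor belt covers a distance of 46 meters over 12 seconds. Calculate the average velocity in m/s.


Given: distance d = 46 m, time t = 12 s
Using v = d / t
v = 46 / 12
v = 23/6 m/s

23/6 m/s


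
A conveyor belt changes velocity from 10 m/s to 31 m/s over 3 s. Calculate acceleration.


Given: initial velocity v0 = 10 m/s, final velocity v = 31 m/s, time t = 3 s
Using a = (v - v0) / t
a = (31 - 10) / 3
a = 21 / 3
a = 7 m/s^2

7 m/s^2


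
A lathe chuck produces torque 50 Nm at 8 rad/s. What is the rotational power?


Given: tau = 50 Nm, omega = 8 rad/s
Using P = tau * omega
P = 50 * 8
P = 400 W

400 W


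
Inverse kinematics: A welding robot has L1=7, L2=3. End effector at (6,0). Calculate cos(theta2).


Given: L1 = 7, L2 = 3, target (x, y) = (6, 0)
Using cos(theta2) = (x^2 + y^2 - L1^2 - L2^2) / (2*L1*L2)
x^2 + y^2 = 6^2 + 0 = 36
L1^2 + L2^2 = 49 + 9 = 58
Numerator = 36 - 58 = -22
Denominator = 2*7*3 = 42
cos(theta2) = -22/42 = -11/21

-11/21


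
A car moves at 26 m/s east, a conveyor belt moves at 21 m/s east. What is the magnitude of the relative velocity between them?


Given: v_A = 26 m/s east, v_B = 21 m/s east
Both move in the same direction; relative speed = |v_A - v_B|
|26 - 21| = |5|
= 5 m/s

5 m/s


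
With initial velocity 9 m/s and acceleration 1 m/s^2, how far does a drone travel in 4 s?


Given: v0 = 9 m/s, a = 1 m/s^2, t = 4 s
Using s = v0*t + (1/2)*a*t^2
s = 9*4 + (1/2)*1*4^2
s = 36 + (1/2)*16
s = 36 + 8
s = 44

44 m


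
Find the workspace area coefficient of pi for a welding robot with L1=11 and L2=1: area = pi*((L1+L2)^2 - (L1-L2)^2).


Given: L1 = 11, L2 = 1
(L1+L2)^2 = (12)^2 = 144
(L1-L2)^2 = (10)^2 = 100
Difference = 144 - 100 = 44
This equals 4*L1*L2 = 4*11*1 = 44
Workspace area = 44*pi

44


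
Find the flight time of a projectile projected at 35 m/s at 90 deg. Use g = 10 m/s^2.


Given: v0 = 35 m/s, theta = 90 deg, g = 10 m/s^2
sin(90) = 1
Using T = 2*v0*sin(theta) / g
T = 2*35*1 / 10
T = 70 / 10
T = 7 s

7 s


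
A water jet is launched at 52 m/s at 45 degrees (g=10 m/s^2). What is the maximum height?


Given: v0 = 52 m/s, theta = 45 deg, g = 10 m/s^2
sin^2(45) = 1/2
Using H = v0^2 * sin^2(theta) / (2*g)
H = 52^2 * 1/2 / (2*10)
H = 2704 * 1/2 / 20
H = 1352 / 20
H = 338/5 m

338/5 m


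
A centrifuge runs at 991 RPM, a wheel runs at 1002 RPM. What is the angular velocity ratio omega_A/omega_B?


Given: RPM_A = 991, RPM_B = 1002
omega = 2*pi*RPM/60, so omega_A/omega_B = RPM_A / RPM_B
omega_A/omega_B = 991 / 1002
omega_A/omega_B = 991/1002

991/1002


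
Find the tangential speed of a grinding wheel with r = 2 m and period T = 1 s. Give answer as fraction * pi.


Given: radius r = 2 m, period T = 1 s
Using v = 2*pi*r / T
v = 2*pi*2 / 1
v = 4*pi / 1
v = 4*pi m/s

4*pi m/s


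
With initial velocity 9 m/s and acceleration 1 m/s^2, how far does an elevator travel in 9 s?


Given: v0 = 9 m/s, a = 1 m/s^2, t = 9 s
Using s = v0*t + (1/2)*a*t^2
s = 9*9 + (1/2)*1*9^2
s = 81 + (1/2)*81
s = 81 + 81/2
s = 243/2

243/2 m


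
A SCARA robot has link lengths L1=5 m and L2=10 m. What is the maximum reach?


Given: L1 = 5 m, L2 = 10 m
For a 2-link planar arm, max reach = L1 + L2 (fully extended)
Max reach = 5 + 10
Max reach = 15 m

15 m


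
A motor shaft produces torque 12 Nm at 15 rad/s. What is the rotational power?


Given: tau = 12 Nm, omega = 15 rad/s
Using P = tau * omega
P = 12 * 15
P = 180 W

180 W


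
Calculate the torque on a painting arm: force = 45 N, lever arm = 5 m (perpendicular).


Given: F = 45 N, r = 5 m, angle = 90 deg (perpendicular)
Using tau = F * r * sin(90)
sin(90) = 1
tau = 45 * 5 * 1
tau = 225 Nm

225 Nm


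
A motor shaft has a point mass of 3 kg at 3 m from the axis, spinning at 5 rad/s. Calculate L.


Given: m = 3 kg, r = 3 m, omega = 5 rad/s
For a point mass: I = m*r^2
I = 3*3^2 = 3*9 = 27
L = I*omega = 27*5
L = 135 kg*m^2/s

135 kg*m^2/s


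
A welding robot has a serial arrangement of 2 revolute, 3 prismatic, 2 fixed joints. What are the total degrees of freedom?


Given: serial robot with 2 revolute, 3 prismatic, 2 fixed joints
DOF contribution per joint type: revolute=1, prismatic=1, spherical=3, fixed=0
DOF = 2*1 + 3*1 + 2*0
DOF = 5

5


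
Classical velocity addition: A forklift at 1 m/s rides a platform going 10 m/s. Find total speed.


Given: object velocity = 1 m/s, platform velocity = 10 m/s (same direction)
Using classical velocity addition: v_total = v_object + v_platform
v_total = 1 + 10
v_total = 11 m/s

11 m/s


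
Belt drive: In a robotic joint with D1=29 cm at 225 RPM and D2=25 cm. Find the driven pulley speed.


Given: D1 = 29 cm, w1 = 225 RPM, D2 = 25 cm
Using D1*w1 = D2*w2
w2 = D1*w1 / D2
w2 = 29*225 / 25
w2 = 6525 / 25
w2 = 261 RPM

261 RPM


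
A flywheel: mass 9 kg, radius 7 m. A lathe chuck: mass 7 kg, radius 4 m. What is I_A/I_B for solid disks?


Given: M1=9 kg, R1=7 m, M2=7 kg, R2=4 m
For a disk: I = (1/2)*M*R^2, so I_A/I_B = (M1*R1^2)/(M2*R2^2)
M1*R1^2 = 9*49 = 441
M2*R2^2 = 7*16 = 112
I_A/I_B = 441/112 = 63/16

63/16


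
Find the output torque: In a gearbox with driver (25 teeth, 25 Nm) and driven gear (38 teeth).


Given: N1 = 25, N2 = 38, T1 = 25 Nm
Using T2/T1 = N2/N1
T2 = T1 * N2 / N1
T2 = 25 * 38 / 25
T2 = 950 / 25
T2 = 38 Nm

38 Nm


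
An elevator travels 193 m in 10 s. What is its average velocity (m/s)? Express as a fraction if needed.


Given: distance d = 193 m, time t = 10 s
Using v = d / t
v = 193 / 10
v = 193/10 m/s

193/10 m/s


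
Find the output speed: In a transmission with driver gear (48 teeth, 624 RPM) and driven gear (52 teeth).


Given: N1 = 48 teeth, w1 = 624 RPM, N2 = 52 teeth
Using N1*w1 = N2*w2
w2 = N1*w1 / N2
w2 = 48*624 / 52
w2 = 29952 / 52
w2 = 576 RPM

576 RPM


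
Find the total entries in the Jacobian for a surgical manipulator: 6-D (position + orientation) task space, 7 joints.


Given: task space dimension = 6, joints = 7
Jacobian is a 6 x 7 matrix
Total entries = rows * columns
Total = 6 * 7
Total = 42

42


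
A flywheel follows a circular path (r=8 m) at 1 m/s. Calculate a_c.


Given: v = 1 m/s, r = 8 m
Using a_c = v^2 / r
a_c = 1^2 / 8
a_c = 1 / 8
a_c = 1/8 m/s^2

1/8 m/s^2


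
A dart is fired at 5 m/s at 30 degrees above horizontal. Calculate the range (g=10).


Given: v0 = 5 m/s, theta = 30 deg, g = 10 m/s^2
sin(2*30) = sin(60) = sqrt(3)/2
Using R = v0^2 * sin(2*theta) / g
R = 5^2 * (sqrt(3)/2) / 10
R = 25 * sqrt(3) / 20
R = 5/4*sqrt(3) m

5/4*sqrt(3) m


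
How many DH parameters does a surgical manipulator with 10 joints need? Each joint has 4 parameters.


Given: 10 joints, 4 DH parameters per joint (d, theta, a, alpha)
Total DH parameters = number_of_joints * 4
Total = 10 * 4
Total = 40

40


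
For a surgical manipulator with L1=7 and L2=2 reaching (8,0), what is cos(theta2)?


Given: L1 = 7, L2 = 2, target (x, y) = (8, 0)
Using cos(theta2) = (x^2 + y^2 - L1^2 - L2^2) / (2*L1*L2)
x^2 + y^2 = 8^2 + 0 = 64
L1^2 + L2^2 = 49 + 4 = 53
Numerator = 64 - 53 = 11
Denominator = 2*7*2 = 28
cos(theta2) = 11/28 = 11/28

11/28


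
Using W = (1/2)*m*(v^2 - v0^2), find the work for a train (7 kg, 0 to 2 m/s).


Given: m = 7 kg, v0 = 0 m/s, v = 2 m/s
Using W = (1/2)*m*(v^2 - v0^2)
v^2 = 2^2 = 4
v0^2 = 0^2 = 0
v^2 - v0^2 = 4 - 0 = 4
W = (1/2)*7*4 = 14 J

14 J


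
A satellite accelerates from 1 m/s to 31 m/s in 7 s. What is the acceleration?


Given: initial velocity v0 = 1 m/s, final velocity v = 31 m/s, time t = 7 s
Using a = (v - v0) / t
a = (31 - 1) / 7
a = 30 / 7
a = 30/7 m/s^2

30/7 m/s^2


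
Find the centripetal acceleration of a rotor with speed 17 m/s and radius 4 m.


Given: v = 17 m/s, r = 4 m
Using a_c = v^2 / r
a_c = 17^2 / 4
a_c = 289 / 4
a_c = 289/4 m/s^2

289/4 m/s^2


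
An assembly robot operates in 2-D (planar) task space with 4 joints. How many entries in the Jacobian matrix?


Given: task space dimension = 2, joints = 4
Jacobian is a 2 x 4 matrix
Total entries = rows * columns
Total = 2 * 4
Total = 8

8


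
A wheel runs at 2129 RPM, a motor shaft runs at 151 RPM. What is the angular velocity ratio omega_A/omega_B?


Given: RPM_A = 2129, RPM_B = 151
omega = 2*pi*RPM/60, so omega_A/omega_B = RPM_A / RPM_B
omega_A/omega_B = 2129 / 151
omega_A/omega_B = 2129/151

2129/151


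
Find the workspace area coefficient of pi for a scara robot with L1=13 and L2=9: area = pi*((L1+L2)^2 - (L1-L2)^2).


Given: L1 = 13, L2 = 9
(L1+L2)^2 = (22)^2 = 484
(L1-L2)^2 = (4)^2 = 16
Difference = 484 - 16 = 468
This equals 4*L1*L2 = 4*13*9 = 468
Workspace area = 468*pi

468


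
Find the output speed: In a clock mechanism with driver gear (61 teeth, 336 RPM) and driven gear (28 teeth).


Given: N1 = 61 teeth, w1 = 336 RPM, N2 = 28 teeth
Using N1*w1 = N2*w2
w2 = N1*w1 / N2
w2 = 61*336 / 28
w2 = 20496 / 28
w2 = 732 RPM

732 RPM


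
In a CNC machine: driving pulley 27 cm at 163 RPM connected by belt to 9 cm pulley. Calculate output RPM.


Given: D1 = 27 cm, w1 = 163 RPM, D2 = 9 cm
Using D1*w1 = D2*w2
w2 = D1*w1 / D2
w2 = 27*163 / 9
w2 = 4401 / 9
w2 = 489 RPM

489 RPM


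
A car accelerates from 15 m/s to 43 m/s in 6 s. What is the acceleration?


Given: initial velocity v0 = 15 m/s, final velocity v = 43 m/s, time t = 6 s
Using a = (v - v0) / t
a = (43 - 15) / 6
a = 28 / 6
a = 14/3 m/s^2

14/3 m/s^2


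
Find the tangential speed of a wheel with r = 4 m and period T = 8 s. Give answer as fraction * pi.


Given: radius r = 4 m, period T = 8 s
Using v = 2*pi*r / T
v = 2*pi*4 / 8
v = 8*pi / 8
v = 1*pi m/s

1*pi m/s


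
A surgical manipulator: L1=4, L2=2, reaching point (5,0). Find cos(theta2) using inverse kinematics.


Given: L1 = 4, L2 = 2, target (x, y) = (5, 0)
Using cos(theta2) = (x^2 + y^2 - L1^2 - L2^2) / (2*L1*L2)
x^2 + y^2 = 5^2 + 0 = 25
L1^2 + L2^2 = 16 + 4 = 20
Numerator = 25 - 20 = 5
Denominator = 2*4*2 = 16
cos(theta2) = 5/16 = 5/16

5/16


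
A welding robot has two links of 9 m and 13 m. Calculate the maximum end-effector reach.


Given: L1 = 9 m, L2 = 13 m
For a 2-link planar arm, max reach = L1 + L2 (fully extended)
Max reach = 9 + 13
Max reach = 22 m

22 m


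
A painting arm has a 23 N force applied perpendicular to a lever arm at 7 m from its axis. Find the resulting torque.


Given: F = 23 N, r = 7 m, angle = 90 deg (perpendicular)
Using tau = F * r * sin(90)
sin(90) = 1
tau = 23 * 7 * 1
tau = 161 Nm

161 Nm


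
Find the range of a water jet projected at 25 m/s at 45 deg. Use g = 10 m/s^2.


Given: v0 = 25 m/s, theta = 45 deg, g = 10 m/s^2
sin(2*45) = sin(90) = 1
Using R = v0^2 * sin(2*theta) / g
R = 25^2 * 1 / 10
R = 625 / 10
R = 125/2 m

125/2 m


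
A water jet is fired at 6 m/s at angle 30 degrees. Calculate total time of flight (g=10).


Given: v0 = 6 m/s, theta = 30 deg, g = 10 m/s^2
sin(30) = 1/2
Using T = 2*v0*sin(theta) / g
T = 2*6*1/2 / 10
T = 6 / 10
T = 3/5 s

3/5 s


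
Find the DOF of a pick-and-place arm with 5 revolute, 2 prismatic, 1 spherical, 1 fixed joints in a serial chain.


Given: serial robot with 5 revolute, 2 prismatic, 1 spherical, 1 fixed joints
DOF contribution per joint type: revolute=1, prismatic=1, spherical=3, fixed=0
DOF = 5*1 + 2*1 + 1*3 + 1*0
DOF = 10

10


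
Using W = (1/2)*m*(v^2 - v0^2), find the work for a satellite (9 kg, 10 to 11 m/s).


Given: m = 9 kg, v0 = 10 m/s, v = 11 m/s
Using W = (1/2)*m*(v^2 - v0^2)
v^2 = 11^2 = 121
v0^2 = 10^2 = 100
v^2 - v0^2 = 121 - 100 = 21
W = (1/2)*9*21 = 189/2 J

189/2 J


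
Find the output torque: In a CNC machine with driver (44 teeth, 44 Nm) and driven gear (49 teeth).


Given: N1 = 44, N2 = 49, T1 = 44 Nm
Using T2/T1 = N2/N1
T2 = T1 * N2 / N1
T2 = 44 * 49 / 44
T2 = 2156 / 44
T2 = 49 Nm

49 Nm


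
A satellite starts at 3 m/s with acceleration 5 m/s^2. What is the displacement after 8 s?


Given: v0 = 3 m/s, a = 5 m/s^2, t = 8 s
Using s = v0*t + (1/2)*a*t^2
s = 3*8 + (1/2)*5*8^2
s = 24 + (1/2)*320
s = 24 + 160
s = 184

184 m


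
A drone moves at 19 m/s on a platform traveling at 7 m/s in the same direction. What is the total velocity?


Given: object velocity = 19 m/s, platform velocity = 7 m/s (same direction)
Using classical velocity addition: v_total = v_object + v_platform
v_total = 19 + 7
v_total = 26 m/s

26 m/s


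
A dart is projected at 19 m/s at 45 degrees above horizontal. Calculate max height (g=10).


Given: v0 = 19 m/s, theta = 45 deg, g = 10 m/s^2
sin^2(45) = 1/2
Using H = v0^2 * sin^2(theta) / (2*g)
H = 19^2 * 1/2 / (2*10)
H = 361 * 1/2 / 20
H = 361/2 / 20
H = 361/40 m

361/40 m


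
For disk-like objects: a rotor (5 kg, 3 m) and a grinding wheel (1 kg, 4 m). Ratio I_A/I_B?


Given: M1=5 kg, R1=3 m, M2=1 kg, R2=4 m
For a disk: I = (1/2)*M*R^2, so I_A/I_B = (M1*R1^2)/(M2*R2^2)
M1*R1^2 = 5*9 = 45
M2*R2^2 = 1*16 = 16
I_A/I_B = 45/16 = 45/16

45/16


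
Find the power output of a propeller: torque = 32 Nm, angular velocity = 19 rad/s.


Given: tau = 32 Nm, omega = 19 rad/s
Using P = tau * omega
P = 32 * 19
P = 608 W

608 W


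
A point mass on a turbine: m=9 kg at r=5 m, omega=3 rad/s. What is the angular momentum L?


Given: m = 9 kg, r = 5 m, omega = 3 rad/s
For a point mass: I = m*r^2
I = 9*5^2 = 9*25 = 225
L = I*omega = 225*3
L = 675 kg*m^2/s

675 kg*m^2/s


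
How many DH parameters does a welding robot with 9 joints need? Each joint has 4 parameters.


Given: 9 joints, 4 DH parameters per joint (d, theta, a, alpha)
Total DH parameters = number_of_joints * 4
Total = 9 * 4
Total = 36

36


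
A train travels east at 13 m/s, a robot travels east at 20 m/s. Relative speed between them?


Given: v_A = 13 m/s east, v_B = 20 m/s east
Both move in the same direction; relative speed = |v_A - v_B|
|13 - 20| = |-7|
= 7 m/s

7 m/s


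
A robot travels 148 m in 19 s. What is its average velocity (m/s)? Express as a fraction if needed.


Given: distance d = 148 m, time t = 19 s
Using v = d / t
v = 148 / 19
v = 148/19 m/s

148/19 m/s


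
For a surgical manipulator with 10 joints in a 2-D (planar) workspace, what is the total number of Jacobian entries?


Given: task space dimension = 2, joints = 10
Jacobian is a 2 x 10 matrix
Total entries = rows * columns
Total = 2 * 10
Total = 20

20


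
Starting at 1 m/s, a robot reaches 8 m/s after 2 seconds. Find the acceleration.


Given: initial velocity v0 = 1 m/s, final velocity v = 8 m/s, time t = 2 s
Using a = (v - v0) / t
a = (8 - 1) / 2
a = 7 / 2
a = 7/2 m/s^2

7/2 m/s^2


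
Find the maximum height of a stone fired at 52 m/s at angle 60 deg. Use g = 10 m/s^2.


Given: v0 = 52 m/s, theta = 60 deg, g = 10 m/s^2
sin^2(60) = 3/4
Using H = v0^2 * sin^2(theta) / (2*g)
H = 52^2 * 3/4 / (2*10)
H = 2704 * 3/4 / 20
H = 2028 / 20
H = 507/5 m

507/5 m


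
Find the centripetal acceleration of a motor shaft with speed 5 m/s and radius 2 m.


Given: v = 5 m/s, r = 2 m
Using a_c = v^2 / r
a_c = 5^2 / 2
a_c = 25 / 2
a_c = 25/2 m/s^2

25/2 m/s^2
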